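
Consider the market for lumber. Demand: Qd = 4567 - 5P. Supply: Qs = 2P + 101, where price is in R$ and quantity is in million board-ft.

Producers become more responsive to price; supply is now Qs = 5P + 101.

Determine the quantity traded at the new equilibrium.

2334

Original equilibrium: 4567 - 5P = 2P + 101 gives 4466 = 7P, so P = 638 and Q = 1377.
The shock moves the curves to Qd = 4567 - 5P and Qs = 5P + 101.
Equate the new curves: 4567 - 5P = 5P + 101, giving 4466 = 10P, P = 446.6, Q = 2334.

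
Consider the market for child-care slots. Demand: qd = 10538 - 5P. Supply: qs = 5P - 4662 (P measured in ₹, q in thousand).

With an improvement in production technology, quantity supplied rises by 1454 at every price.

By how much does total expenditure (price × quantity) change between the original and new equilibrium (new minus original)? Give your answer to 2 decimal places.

Before the shock: 10538 - 5P = 5P - 4662 ⇒ 15200 = 10P ⇒ P = 1520, q = 2938.
After the shift, demand is qd = 10538 - 5P and supply is qs = 5P - 3208.
Equate the new curves: 10538 - 5P = 5P - 3208, giving 13746 = 10P, P = 1374.6, q = 3665.
Expenditure moves from 1520×2938 = 4465760 to 1374.6×3665 = 5037909; change = +572149.00.

+572149.00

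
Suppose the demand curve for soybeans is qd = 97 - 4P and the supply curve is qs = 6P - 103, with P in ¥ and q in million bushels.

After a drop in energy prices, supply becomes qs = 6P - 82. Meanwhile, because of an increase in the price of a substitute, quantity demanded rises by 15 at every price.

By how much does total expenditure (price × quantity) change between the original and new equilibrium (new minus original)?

+327.36

Original equilibrium: 97 - 4P = 6P - 103 gives 200 = 10P, so P = 20 and q = 17.
With the change applied: demand qd = 112 - 4P, supply qs = 6P - 82.
Setting them equal: 112 - 4P = 6P - 82 → 194 = 10P, so P = 19.4 and q = 34.4.
Expenditure moves from 20×17 = 340 to 19.4×34.4 = 667.36; change = +327.36.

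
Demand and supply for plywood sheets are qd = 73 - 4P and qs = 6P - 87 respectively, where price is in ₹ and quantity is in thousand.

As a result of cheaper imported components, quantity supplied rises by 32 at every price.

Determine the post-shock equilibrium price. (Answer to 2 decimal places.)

Initially, 73 - 4P = 6P - 87, so 160 = 10P and P = 16, q = 9.
After the shift, demand is qd = 73 - 4P and supply is qs = 6P - 55.
New equilibrium: 73 - 4P = 6P - 55 ⇒ 128 = 10P ⇒ P = 12.8, q = 21.8.

12.80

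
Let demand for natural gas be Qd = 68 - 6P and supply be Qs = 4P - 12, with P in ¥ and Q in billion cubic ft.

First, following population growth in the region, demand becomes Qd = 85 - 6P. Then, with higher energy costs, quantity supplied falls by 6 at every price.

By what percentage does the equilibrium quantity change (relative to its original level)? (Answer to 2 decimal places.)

+16.00

Original equilibrium: 68 - 6P = 4P - 12 gives 80 = 10P, so P = 8 and Q = 20.
After the shift, demand is Qd = 85 - 6P and supply is Qs = 4P - 18.
Equate the new curves: 85 - 6P = 4P - 18, giving 103 = 10P, P = 10.3, Q = 23.2.
%ΔQ = (23.2 − 20) / 20 × 100 = +16.00%.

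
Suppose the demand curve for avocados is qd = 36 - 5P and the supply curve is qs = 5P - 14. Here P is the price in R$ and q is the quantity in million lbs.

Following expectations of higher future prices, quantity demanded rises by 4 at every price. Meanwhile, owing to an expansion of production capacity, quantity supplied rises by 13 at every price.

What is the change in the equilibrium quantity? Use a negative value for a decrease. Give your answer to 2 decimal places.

Original equilibrium: 36 - 5P = 5P - 14 gives 50 = 10P, so P = 5 and q = 11.
After the shift, demand is qd = 40 - 5P and supply is qs = 5P - 1.
New equilibrium: 40 - 5P = 5P - 1 ⇒ 41 = 10P ⇒ P = 4.1, q = 19.5.
Δq = 19.5 − 11 = +8.50.

+8.50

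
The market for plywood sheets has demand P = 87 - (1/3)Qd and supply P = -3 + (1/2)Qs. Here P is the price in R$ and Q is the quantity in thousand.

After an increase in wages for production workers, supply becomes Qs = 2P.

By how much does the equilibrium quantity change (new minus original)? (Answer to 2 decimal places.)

-3.60

Before the shock: 261 - 3P = 2P + 6 ⇒ 255 = 5P ⇒ P = 51, Q = 108.
The shock moves the curves to Qd = 261 - 3P and Qs = 2P.
Equate the new curves: 261 - 3P = 2P, giving 261 = 5P, P = 52.2, Q = 104.4.
ΔQ = 104.4 − 108 = -3.60.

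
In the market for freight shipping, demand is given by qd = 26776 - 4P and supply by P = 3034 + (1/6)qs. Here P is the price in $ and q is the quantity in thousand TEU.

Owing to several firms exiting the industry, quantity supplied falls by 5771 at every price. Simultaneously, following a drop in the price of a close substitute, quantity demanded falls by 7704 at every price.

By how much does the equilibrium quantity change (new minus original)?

Before the shock: 26776 - 4P = 6P - 18204 ⇒ 44980 = 10P ⇒ P = 4498, q = 8784.
The shock moves the curves to qd = 19072 - 4P and qs = 6P - 23975.
Clearing the new market: 19072 - 4P = 6P - 23975, so P = 4304.7 and q = 1853.2.
Δq = 1853.2 − 8784 = -6930.8.

-6930.8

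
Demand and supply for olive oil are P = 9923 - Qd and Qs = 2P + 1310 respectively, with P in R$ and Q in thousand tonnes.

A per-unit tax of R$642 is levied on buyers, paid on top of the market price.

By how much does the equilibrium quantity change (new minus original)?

Before the shock: 9923 - P = 2P + 1310 ⇒ 8613 = 3P ⇒ P = 2871, Q = 7052.
Since buyers pay the price plus the tax, the effective demand curve becomes Qd = 9281 - P.
Clearing the new market: 9281 - P = 2P + 1310, so P = 2657 and Q = 6624.
ΔQ = 6624 − 7052 = -428.

-428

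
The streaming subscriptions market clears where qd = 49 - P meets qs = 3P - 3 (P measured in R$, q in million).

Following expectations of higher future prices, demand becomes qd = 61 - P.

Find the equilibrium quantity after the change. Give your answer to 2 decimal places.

Initially, 49 - P = 3P - 3, so 52 = 4P and P = 13, q = 36.
The new curves are qd = 61 - P (demand) and qs = 3P - 3 (supply).
Setting them equal: 61 - P = 3P - 3 → 64 = 4P, so P = 16 and q = 45.

45.00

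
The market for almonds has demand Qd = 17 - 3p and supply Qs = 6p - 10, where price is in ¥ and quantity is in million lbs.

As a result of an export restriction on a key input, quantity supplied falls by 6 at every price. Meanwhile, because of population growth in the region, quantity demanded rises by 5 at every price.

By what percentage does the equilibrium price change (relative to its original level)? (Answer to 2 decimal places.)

Solve the original market: 17 - 3p = 6p - 10, hence p = 3 and Q = 8.
With the change applied: demand Qd = 22 - 3p, supply Qs = 6p - 16.
New equilibrium: 22 - 3p = 6p - 16 ⇒ 38 = 9p ⇒ p = 38/9 ≈ 4.2222, Q = 28/3 ≈ 9.3333.
%Δp = (4.2222 − 3) / 3 × 100 = +40.74%.

+40.74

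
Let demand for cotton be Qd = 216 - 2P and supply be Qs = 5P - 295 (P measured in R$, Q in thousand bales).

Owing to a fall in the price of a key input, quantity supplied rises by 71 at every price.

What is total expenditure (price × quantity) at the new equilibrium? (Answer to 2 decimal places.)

5675.10

Solve the original market: 216 - 2P = 5P - 295, hence P = 73 and Q = 70.
The shock moves the curves to Qd = 216 - 2P and Qs = 5P - 224.
Equate the new curves: 216 - 2P = 5P - 224, giving 440 = 7P, P = 440/7 ≈ 62.8571, Q = 632/7 ≈ 90.2857.
New expenditure = 62.8571 × 90.2857 = 5675.10.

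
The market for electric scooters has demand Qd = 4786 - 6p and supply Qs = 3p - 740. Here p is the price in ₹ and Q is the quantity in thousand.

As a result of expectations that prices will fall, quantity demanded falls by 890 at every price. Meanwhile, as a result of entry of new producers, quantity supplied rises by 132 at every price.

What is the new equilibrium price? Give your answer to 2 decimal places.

Solve the original market: 4786 - 6p = 3p - 740, hence p = 614 and Q = 1102.
The new curves are Qd = 3896 - 6p (demand) and Qs = 3p - 608 (supply).
Clearing the new market: 3896 - 6p = 3p - 608, so p = 4504/9 ≈ 500.4444 and Q = 2680/3 ≈ 893.3333.

500.44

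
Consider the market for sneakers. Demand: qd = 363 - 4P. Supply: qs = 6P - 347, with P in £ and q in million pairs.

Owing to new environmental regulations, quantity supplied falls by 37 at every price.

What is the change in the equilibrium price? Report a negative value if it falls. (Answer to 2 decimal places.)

+3.70

Solve the original market: 363 - 4P = 6P - 347, hence P = 71 and q = 79.
The shock moves the curves to qd = 363 - 4P and qs = 6P - 384.
New equilibrium: 363 - 4P = 6P - 384 ⇒ 747 = 10P ⇒ P = 74.7, q = 64.2.
ΔP = 74.7 − 71 = +3.70.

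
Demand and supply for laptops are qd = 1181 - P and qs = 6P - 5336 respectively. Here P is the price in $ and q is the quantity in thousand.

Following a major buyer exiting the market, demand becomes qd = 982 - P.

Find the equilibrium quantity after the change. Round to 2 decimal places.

79.43

Solve the original market: 1181 - P = 6P - 5336, hence P = 931 and q = 250.
After the shift, demand is qd = 982 - P and supply is qs = 6P - 5336.
Equate the new curves: 982 - P = 6P - 5336, giving 6318 = 7P, P = 6318/7 ≈ 902.5714, q = 556/7 ≈ 79.4286.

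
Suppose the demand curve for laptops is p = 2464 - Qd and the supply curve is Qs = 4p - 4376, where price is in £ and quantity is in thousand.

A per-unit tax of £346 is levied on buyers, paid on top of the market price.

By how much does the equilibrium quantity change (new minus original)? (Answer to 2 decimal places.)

Before the shock: 2464 - p = 4p - 4376 ⇒ 6840 = 5p ⇒ p = 1368, Q = 1096.
Since buyers pay the price plus the tax, the effective demand curve becomes Qd = 2118 - p.
Setting them equal: 2118 - p = 4p - 4376 → 6494 = 5p, so p = 1298.8 and Q = 819.2.
ΔQ = 819.2 − 1096 = -276.80.

-276.80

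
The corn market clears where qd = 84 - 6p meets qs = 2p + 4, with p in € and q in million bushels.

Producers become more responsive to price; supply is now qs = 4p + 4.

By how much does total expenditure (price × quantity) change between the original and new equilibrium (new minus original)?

+48

Initially, 84 - 6p = 2p + 4, so 80 = 8p and p = 10, q = 24.
After the shift, demand is qd = 84 - 6p and supply is qs = 4p + 4.
New equilibrium: 84 - 6p = 4p + 4 ⇒ 80 = 10p ⇒ p = 8, q = 36.
Expenditure moves from 10×24 = 240 to 8×36 = 288; change = +48.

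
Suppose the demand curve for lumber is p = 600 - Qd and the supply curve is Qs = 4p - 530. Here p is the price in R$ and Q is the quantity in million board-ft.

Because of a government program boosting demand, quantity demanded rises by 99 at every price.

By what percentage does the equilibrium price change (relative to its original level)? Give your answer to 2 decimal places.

Solve the original market: 600 - p = 4p - 530, hence p = 226 and Q = 374.
The new curves are Qd = 699 - p (demand) and Qs = 4p - 530 (supply).
Clearing the new market: 699 - p = 4p - 530, so p = 245.8 and Q = 453.2.
%Δp = (245.8 − 226) / 226 × 100 = +8.76%.

+8.76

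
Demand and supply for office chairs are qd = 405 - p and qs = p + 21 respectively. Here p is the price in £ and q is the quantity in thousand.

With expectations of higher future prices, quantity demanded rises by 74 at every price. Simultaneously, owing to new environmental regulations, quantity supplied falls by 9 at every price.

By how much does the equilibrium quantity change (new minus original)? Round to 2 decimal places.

Solve the original market: 405 - p = p + 21, hence p = 192 and q = 213.
The new curves are qd = 479 - p (demand) and qs = p + 12 (supply).
Equate the new curves: 479 - p = p + 12, giving 467 = 2p, p = 233.5, q = 245.5.
Δq = 245.5 − 213 = +32.50.

+32.50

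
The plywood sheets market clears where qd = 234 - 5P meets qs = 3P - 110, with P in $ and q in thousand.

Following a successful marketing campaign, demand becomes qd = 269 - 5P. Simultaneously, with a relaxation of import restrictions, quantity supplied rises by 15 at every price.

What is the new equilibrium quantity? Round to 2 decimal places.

Initially, 234 - 5P = 3P - 110, so 344 = 8P and P = 43, q = 19.
With the change applied: demand qd = 269 - 5P, supply qs = 3P - 95.
Equate the new curves: 269 - 5P = 3P - 95, giving 364 = 8P, P = 45.5, q = 41.5.

41.50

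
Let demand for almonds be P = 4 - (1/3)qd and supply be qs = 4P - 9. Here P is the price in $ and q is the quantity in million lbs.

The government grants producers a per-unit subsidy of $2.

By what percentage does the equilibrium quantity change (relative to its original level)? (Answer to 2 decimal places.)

Solve the original market: 12 - 3P = 4P - 9, hence P = 3 and q = 3.
Since sellers receive the price plus the subsidy, the effective supply curve becomes qs = 4P - 1.
New equilibrium: 12 - 3P = 4P - 1 ⇒ 13 = 7P ⇒ P = 13/7 ≈ 1.8571, q = 45/7 ≈ 6.4286.
%Δq = (6.4286 − 3) / 3 × 100 = +114.29%.

+114.29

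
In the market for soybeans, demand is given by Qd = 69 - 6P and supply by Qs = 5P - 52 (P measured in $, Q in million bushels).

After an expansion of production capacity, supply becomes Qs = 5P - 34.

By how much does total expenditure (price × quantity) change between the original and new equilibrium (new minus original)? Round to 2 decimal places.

Solve the original market: 69 - 6P = 5P - 52, hence P = 11 and Q = 3.
The shock moves the curves to Qd = 69 - 6P and Qs = 5P - 34.
New equilibrium: 69 - 6P = 5P - 34 ⇒ 103 = 11P ⇒ P = 103/11 ≈ 9.3636, Q = 141/11 ≈ 12.8182.
Expenditure moves from 11×3 = 33 to 9.3636×12.8182 = 120.0248; change = +87.02.

+87.02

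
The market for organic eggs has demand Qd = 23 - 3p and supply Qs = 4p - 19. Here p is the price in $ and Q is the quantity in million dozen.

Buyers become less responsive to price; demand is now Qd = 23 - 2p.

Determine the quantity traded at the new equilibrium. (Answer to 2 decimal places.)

9.00

Initially, 23 - 3p = 4p - 19, so 42 = 7p and p = 6, Q = 5.
The new curves are Qd = 23 - 2p (demand) and Qs = 4p - 19 (supply).
Clearing the new market: 23 - 2p = 4p - 19, so p = 7 and Q = 9.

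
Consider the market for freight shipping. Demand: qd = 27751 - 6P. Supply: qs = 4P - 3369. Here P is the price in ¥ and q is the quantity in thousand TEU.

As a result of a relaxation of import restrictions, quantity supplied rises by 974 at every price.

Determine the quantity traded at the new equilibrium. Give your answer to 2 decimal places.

Solve the original market: 27751 - 6P = 4P - 3369, hence P = 3112 and q = 9079.
The new curves are qd = 27751 - 6P (demand) and qs = 4P - 2395 (supply).
Equate the new curves: 27751 - 6P = 4P - 2395, giving 30146 = 10P, P = 3014.6, q = 9663.4.

9663.40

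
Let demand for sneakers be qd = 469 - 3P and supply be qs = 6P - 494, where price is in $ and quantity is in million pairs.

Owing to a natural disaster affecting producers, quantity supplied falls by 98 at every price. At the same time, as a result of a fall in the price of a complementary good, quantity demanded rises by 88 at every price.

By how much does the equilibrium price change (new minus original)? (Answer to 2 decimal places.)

Initially, 469 - 3P = 6P - 494, so 963 = 9P and P = 107, q = 148.
The shock moves the curves to qd = 557 - 3P and qs = 6P - 592.
Setting them equal: 557 - 3P = 6P - 592 → 1149 = 9P, so P = 383/3 ≈ 127.6667 and q = 174.
ΔP = 127.6667 − 107 = +20.67.

+20.67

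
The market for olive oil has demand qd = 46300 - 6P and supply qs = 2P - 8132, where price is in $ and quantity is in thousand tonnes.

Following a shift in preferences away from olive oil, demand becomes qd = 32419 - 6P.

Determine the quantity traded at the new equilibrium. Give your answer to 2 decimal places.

2005.75

Before the shock: 46300 - 6P = 2P - 8132 ⇒ 54432 = 8P ⇒ P = 6804, q = 5476.
The shock moves the curves to qd = 32419 - 6P and qs = 2P - 8132.
Setting them equal: 32419 - 6P = 2P - 8132 → 40551 = 8P, so P = 5068.875 and q = 2005.75.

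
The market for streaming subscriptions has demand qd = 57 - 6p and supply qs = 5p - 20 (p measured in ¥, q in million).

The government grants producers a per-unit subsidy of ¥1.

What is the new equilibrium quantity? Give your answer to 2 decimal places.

Before the shock: 57 - 6p = 5p - 20 ⇒ 77 = 11p ⇒ p = 7, q = 15.
Since sellers receive the price plus the subsidy, the effective supply curve becomes qs = 5p - 15.
New equilibrium: 57 - 6p = 5p - 15 ⇒ 72 = 11p ⇒ p = 72/11 ≈ 6.5455, q = 195/11 ≈ 17.7273.

17.73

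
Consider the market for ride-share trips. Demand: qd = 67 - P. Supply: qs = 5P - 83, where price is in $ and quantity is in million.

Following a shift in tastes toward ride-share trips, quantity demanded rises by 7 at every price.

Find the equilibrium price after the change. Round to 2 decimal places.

26.17

Solve the original market: 67 - P = 5P - 83, hence P = 25 and q = 42.
After the shift, demand is qd = 74 - P and supply is qs = 5P - 83.
Setting them equal: 74 - P = 5P - 83 → 157 = 6P, so P = 157/6 ≈ 26.1667 and q = 287/6 ≈ 47.8333.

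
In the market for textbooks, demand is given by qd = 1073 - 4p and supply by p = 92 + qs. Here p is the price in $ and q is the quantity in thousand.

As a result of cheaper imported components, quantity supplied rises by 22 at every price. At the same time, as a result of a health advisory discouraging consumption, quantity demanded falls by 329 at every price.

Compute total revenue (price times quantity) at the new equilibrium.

15107.84

Original equilibrium: 1073 - 4p = p - 92 gives 1165 = 5p, so p = 233 and q = 141.
After the shift, demand is qd = 744 - 4p and supply is qs = p - 70.
New equilibrium: 744 - 4p = p - 70 ⇒ 814 = 5p ⇒ p = 162.8, q = 92.8.
New expenditure = 162.8 × 92.8 = 15107.84.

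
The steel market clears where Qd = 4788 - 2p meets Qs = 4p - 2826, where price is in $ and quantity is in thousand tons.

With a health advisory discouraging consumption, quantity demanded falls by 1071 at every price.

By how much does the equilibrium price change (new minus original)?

Original equilibrium: 4788 - 2p = 4p - 2826 gives 7614 = 6p, so p = 1269 and Q = 2250.
The shock moves the curves to Qd = 3717 - 2p and Qs = 4p - 2826.
Clearing the new market: 3717 - 2p = 4p - 2826, so p = 1090.5 and Q = 1536.
Δp = 1090.5 − 1269 = -178.5.

-178.5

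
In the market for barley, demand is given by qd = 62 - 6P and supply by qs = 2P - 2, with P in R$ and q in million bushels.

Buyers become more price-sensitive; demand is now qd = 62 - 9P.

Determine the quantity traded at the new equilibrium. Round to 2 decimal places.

Solve the original market: 62 - 6P = 2P - 2, hence P = 8 and q = 14.
After the shift, demand is qd = 62 - 9P and supply is qs = 2P - 2.
New equilibrium: 62 - 9P = 2P - 2 ⇒ 64 = 11P ⇒ P = 64/11 ≈ 5.8182, q = 106/11 ≈ 9.6364.

9.64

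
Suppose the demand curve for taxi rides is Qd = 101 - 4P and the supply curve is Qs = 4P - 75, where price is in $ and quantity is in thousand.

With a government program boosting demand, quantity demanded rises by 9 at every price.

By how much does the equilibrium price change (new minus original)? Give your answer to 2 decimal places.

Original equilibrium: 101 - 4P = 4P - 75 gives 176 = 8P, so P = 22 and Q = 13.
The new curves are Qd = 110 - 4P (demand) and Qs = 4P - 75 (supply).
Clearing the new market: 110 - 4P = 4P - 75, so P = 23.125 and Q = 17.5.
ΔP = 23.125 − 22 = +1.13.

+1.13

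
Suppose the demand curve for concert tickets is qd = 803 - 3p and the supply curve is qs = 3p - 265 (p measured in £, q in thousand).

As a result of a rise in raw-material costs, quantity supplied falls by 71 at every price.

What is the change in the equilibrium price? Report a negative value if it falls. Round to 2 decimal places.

+11.83

Initially, 803 - 3p = 3p - 265, so 1068 = 6p and p = 178, q = 269.
The new curves are qd = 803 - 3p (demand) and qs = 3p - 336 (supply).
New equilibrium: 803 - 3p = 3p - 336 ⇒ 1139 = 6p ⇒ p = 1139/6 ≈ 189.8333, q = 233.5.
Δp = 189.8333 − 178 = +11.83.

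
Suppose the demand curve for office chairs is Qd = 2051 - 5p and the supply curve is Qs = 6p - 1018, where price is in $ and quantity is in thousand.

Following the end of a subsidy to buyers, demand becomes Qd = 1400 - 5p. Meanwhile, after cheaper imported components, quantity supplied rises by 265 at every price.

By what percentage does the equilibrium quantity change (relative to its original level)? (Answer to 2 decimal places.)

Before the shock: 2051 - 5p = 6p - 1018 ⇒ 3069 = 11p ⇒ p = 279, Q = 656.
After the shift, demand is Qd = 1400 - 5p and supply is Qs = 6p - 753.
Clearing the new market: 1400 - 5p = 6p - 753, so p = 2153/11 ≈ 195.7273 and Q = 4635/11 ≈ 421.3636.
%ΔQ = (421.3636 − 656) / 656 × 100 = -35.77%.

-35.77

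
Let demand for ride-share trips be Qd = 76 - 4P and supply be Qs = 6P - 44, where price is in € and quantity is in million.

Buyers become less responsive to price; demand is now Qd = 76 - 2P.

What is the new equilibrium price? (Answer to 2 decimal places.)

Solve the original market: 76 - 4P = 6P - 44, hence P = 12 and Q = 28.
With the change applied: demand Qd = 76 - 2P, supply Qs = 6P - 44.
Setting them equal: 76 - 2P = 6P - 44 → 120 = 8P, so P = 15 and Q = 46.

15.00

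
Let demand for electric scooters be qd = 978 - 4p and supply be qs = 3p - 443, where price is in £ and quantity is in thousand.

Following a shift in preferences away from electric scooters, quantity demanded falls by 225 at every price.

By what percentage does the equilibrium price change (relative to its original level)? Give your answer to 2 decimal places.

Before the shock: 978 - 4p = 3p - 443 ⇒ 1421 = 7p ⇒ p = 203, q = 166.
With the change applied: demand qd = 753 - 4p, supply qs = 3p - 443.
Setting them equal: 753 - 4p = 3p - 443 → 1196 = 7p, so p = 1196/7 ≈ 170.8571 and q = 487/7 ≈ 69.5714.
%Δp = (170.8571 − 203) / 203 × 100 = -15.83%.

-15.83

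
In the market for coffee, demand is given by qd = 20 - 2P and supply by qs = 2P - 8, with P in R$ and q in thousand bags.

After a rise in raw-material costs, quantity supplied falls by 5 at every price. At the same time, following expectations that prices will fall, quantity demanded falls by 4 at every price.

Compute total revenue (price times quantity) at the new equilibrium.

Solve the original market: 20 - 2P = 2P - 8, hence P = 7 and q = 6.
The shock moves the curves to qd = 16 - 2P and qs = 2P - 13.
Setting them equal: 16 - 2P = 2P - 13 → 29 = 4P, so P = 7.25 and q = 1.5.
New expenditure = 7.25 × 1.5 = 10.875.

10.875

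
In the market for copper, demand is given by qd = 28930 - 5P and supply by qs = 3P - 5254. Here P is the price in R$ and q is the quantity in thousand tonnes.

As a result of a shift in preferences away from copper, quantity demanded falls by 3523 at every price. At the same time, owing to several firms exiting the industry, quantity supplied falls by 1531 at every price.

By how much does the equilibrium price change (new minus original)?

-249

Initially, 28930 - 5P = 3P - 5254, so 34184 = 8P and P = 4273, q = 7565.
With the change applied: demand qd = 25407 - 5P, supply qs = 3P - 6785.
Equate the new curves: 25407 - 5P = 3P - 6785, giving 32192 = 8P, P = 4024, q = 5287.
ΔP = 4024 − 4273 = -249.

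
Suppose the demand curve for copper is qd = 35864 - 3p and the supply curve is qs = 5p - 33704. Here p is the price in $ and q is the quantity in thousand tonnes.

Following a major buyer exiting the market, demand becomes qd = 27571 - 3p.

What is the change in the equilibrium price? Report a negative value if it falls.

-1036.625

Before the shock: 35864 - 3p = 5p - 33704 ⇒ 69568 = 8p ⇒ p = 8696, q = 9776.
The new curves are qd = 27571 - 3p (demand) and qs = 5p - 33704 (supply).
Clearing the new market: 27571 - 3p = 5p - 33704, so p = 7659.375 and q = 4592.875.
Δp = 7659.375 − 8696 = -1036.625.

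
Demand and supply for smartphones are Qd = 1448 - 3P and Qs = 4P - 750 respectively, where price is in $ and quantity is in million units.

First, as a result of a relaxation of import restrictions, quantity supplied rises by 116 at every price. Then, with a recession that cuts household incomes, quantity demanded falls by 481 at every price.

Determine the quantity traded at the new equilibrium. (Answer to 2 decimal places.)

280.86

Before the shock: 1448 - 3P = 4P - 750 ⇒ 2198 = 7P ⇒ P = 314, Q = 506.
The shock moves the curves to Qd = 967 - 3P and Qs = 4P - 634.
Equate the new curves: 967 - 3P = 4P - 634, giving 1601 = 7P, P = 1601/7 ≈ 228.7143, Q = 1966/7 ≈ 280.8571.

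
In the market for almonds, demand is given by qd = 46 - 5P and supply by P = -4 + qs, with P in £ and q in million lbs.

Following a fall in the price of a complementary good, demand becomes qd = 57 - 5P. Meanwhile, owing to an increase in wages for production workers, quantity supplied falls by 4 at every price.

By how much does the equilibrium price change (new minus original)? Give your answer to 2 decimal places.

+2.50

Before the shock: 46 - 5P = P + 4 ⇒ 42 = 6P ⇒ P = 7, q = 11.
The shock moves the curves to qd = 57 - 5P and qs = P.
Equate the new curves: 57 - 5P = P, giving 57 = 6P, P = 9.5, q = 9.5.
ΔP = 9.5 − 7 = +2.50.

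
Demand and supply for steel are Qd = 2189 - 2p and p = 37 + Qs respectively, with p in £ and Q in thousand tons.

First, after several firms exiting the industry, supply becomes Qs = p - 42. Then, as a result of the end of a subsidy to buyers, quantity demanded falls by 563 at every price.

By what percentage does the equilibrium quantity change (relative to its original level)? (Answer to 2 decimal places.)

-27.09

Initially, 2189 - 2p = p - 37, so 2226 = 3p and p = 742, Q = 705.
The new curves are Qd = 1626 - 2p (demand) and Qs = p - 42 (supply).
Clearing the new market: 1626 - 2p = p - 42, so p = 556 and Q = 514.
%ΔQ = (514 − 705) / 705 × 100 = -27.09%.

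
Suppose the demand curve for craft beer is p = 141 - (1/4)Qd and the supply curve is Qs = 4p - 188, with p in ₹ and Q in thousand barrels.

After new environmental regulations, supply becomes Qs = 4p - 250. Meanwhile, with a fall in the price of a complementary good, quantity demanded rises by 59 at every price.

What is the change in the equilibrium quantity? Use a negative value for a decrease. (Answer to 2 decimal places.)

Original equilibrium: 564 - 4p = 4p - 188 gives 752 = 8p, so p = 94 and Q = 188.
With the change applied: demand Qd = 623 - 4p, supply Qs = 4p - 250.
New equilibrium: 623 - 4p = 4p - 250 ⇒ 873 = 8p ⇒ p = 109.125, Q = 186.5.
ΔQ = 186.5 − 188 = -1.50.

-1.50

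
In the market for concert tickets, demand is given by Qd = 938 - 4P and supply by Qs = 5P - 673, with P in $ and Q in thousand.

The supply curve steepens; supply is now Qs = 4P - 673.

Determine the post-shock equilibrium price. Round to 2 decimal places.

201.38

Initially, 938 - 4P = 5P - 673, so 1611 = 9P and P = 179, Q = 222.
The shock moves the curves to Qd = 938 - 4P and Qs = 4P - 673.
Clearing the new market: 938 - 4P = 4P - 673, so P = 201.375 and Q = 132.5.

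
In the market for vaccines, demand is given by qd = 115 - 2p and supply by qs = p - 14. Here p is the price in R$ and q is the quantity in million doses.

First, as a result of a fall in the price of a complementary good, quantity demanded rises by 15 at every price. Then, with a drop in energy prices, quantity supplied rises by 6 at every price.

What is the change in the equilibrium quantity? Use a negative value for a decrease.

Solve the original market: 115 - 2p = p - 14, hence p = 43 and q = 29.
The new curves are qd = 130 - 2p (demand) and qs = p - 8 (supply).
New equilibrium: 130 - 2p = p - 8 ⇒ 138 = 3p ⇒ p = 46, q = 38.
Δq = 38 − 29 = +9.

+9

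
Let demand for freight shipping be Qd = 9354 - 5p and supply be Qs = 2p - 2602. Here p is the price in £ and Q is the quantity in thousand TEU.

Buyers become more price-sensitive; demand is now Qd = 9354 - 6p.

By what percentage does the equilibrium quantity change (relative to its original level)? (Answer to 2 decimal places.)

Solve the original market: 9354 - 5p = 2p - 2602, hence p = 1708 and Q = 814.
The new curves are Qd = 9354 - 6p (demand) and Qs = 2p - 2602 (supply).
Setting them equal: 9354 - 6p = 2p - 2602 → 11956 = 8p, so p = 1494.5 and Q = 387.
%ΔQ = (387 − 814) / 814 × 100 = -52.46%.

-52.46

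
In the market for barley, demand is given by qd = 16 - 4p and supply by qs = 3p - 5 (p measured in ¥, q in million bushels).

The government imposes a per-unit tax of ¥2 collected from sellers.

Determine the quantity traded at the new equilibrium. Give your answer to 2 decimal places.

Before the shock: 16 - 4p = 3p - 5 ⇒ 21 = 7p ⇒ p = 3, q = 4.
Since sellers keep the price net of the tax, the effective supply curve becomes qs = 3p - 11.
Equate the new curves: 16 - 4p = 3p - 11, giving 27 = 7p, p = 27/7 ≈ 3.8571, q = 4/7 ≈ 0.5714.

0.57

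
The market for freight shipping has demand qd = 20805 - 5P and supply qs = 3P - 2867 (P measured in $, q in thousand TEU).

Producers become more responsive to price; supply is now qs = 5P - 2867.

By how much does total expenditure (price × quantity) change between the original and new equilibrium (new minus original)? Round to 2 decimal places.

Initially, 20805 - 5P = 3P - 2867, so 23672 = 8P and P = 2959, q = 6010.
The shock moves the curves to qd = 20805 - 5P and qs = 5P - 2867.
Clearing the new market: 20805 - 5P = 5P - 2867, so P = 2367.2 and q = 8969.
Expenditure moves from 2959×6010 = 17783590 to 2367.2×8969 = 21231416.8; change = +3447826.80.

+3447826.80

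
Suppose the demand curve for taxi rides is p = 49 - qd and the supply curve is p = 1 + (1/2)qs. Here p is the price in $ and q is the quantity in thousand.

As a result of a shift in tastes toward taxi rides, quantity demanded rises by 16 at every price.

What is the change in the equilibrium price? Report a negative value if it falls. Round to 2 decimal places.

Solve the original market: 49 - p = 2p - 2, hence p = 17 and q = 32.
The new curves are qd = 65 - p (demand) and qs = 2p - 2 (supply).
Equate the new curves: 65 - p = 2p - 2, giving 67 = 3p, p = 67/3 ≈ 22.3333, q = 128/3 ≈ 42.6667.
Δp = 22.3333 − 17 = +5.33.

+5.33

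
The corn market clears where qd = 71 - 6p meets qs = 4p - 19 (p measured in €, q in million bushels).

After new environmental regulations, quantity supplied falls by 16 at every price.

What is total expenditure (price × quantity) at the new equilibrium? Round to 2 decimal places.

Solve the original market: 71 - 6p = 4p - 19, hence p = 9 and q = 17.
The shock moves the curves to qd = 71 - 6p and qs = 4p - 35.
Equate the new curves: 71 - 6p = 4p - 35, giving 106 = 10p, p = 10.6, q = 7.4.
New expenditure = 10.6 × 7.4 = 78.44.

78.44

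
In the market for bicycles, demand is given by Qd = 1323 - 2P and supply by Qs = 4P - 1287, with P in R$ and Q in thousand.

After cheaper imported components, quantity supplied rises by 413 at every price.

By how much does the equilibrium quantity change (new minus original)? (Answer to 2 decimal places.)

Before the shock: 1323 - 2P = 4P - 1287 ⇒ 2610 = 6P ⇒ P = 435, Q = 453.
With the change applied: demand Qd = 1323 - 2P, supply Qs = 4P - 874.
New equilibrium: 1323 - 2P = 4P - 874 ⇒ 2197 = 6P ⇒ P = 2197/6 ≈ 366.1667, Q = 1772/3 ≈ 590.6667.
ΔQ = 590.6667 − 453 = +137.67.

+137.67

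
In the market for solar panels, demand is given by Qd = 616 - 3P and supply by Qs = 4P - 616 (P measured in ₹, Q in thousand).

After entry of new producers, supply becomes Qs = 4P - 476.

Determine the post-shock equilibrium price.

Solve the original market: 616 - 3P = 4P - 616, hence P = 176 and Q = 88.
After the shift, demand is Qd = 616 - 3P and supply is Qs = 4P - 476.
Setting them equal: 616 - 3P = 4P - 476 → 1092 = 7P, so P = 156 and Q = 148.

156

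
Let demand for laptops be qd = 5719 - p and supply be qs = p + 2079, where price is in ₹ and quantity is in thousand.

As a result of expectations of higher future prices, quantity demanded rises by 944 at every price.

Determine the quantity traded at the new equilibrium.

4371

Original equilibrium: 5719 - p = p + 2079 gives 3640 = 2p, so p = 1820 and q = 3899.
After the shift, demand is qd = 6663 - p and supply is qs = p + 2079.
Setting them equal: 6663 - p = p + 2079 → 4584 = 2p, so p = 2292 and q = 4371.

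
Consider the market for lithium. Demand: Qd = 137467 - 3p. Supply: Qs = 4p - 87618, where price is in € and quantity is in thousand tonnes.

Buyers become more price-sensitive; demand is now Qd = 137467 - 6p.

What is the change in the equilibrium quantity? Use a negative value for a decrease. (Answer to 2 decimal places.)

Before the shock: 137467 - 3p = 4p - 87618 ⇒ 225085 = 7p ⇒ p = 32155, Q = 41002.
The shock moves the curves to Qd = 137467 - 6p and Qs = 4p - 87618.
Setting them equal: 137467 - 6p = 4p - 87618 → 225085 = 10p, so p = 22508.5 and Q = 2416.
ΔQ = 2416 − 41002 = -38586.00.

-38586.00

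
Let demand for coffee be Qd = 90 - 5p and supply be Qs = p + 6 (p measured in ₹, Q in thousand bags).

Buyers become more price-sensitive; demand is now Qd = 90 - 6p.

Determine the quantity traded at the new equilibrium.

Before the shock: 90 - 5p = p + 6 ⇒ 84 = 6p ⇒ p = 14, Q = 20.
With the change applied: demand Qd = 90 - 6p, supply Qs = p + 6.
Equate the new curves: 90 - 6p = p + 6, giving 84 = 7p, p = 12, Q = 18.

18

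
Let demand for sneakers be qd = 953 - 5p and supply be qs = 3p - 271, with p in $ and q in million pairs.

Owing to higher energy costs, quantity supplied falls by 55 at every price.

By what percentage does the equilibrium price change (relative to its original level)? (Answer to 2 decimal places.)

+4.49

Before the shock: 953 - 5p = 3p - 271 ⇒ 1224 = 8p ⇒ p = 153, q = 188.
The new curves are qd = 953 - 5p (demand) and qs = 3p - 326 (supply).
New equilibrium: 953 - 5p = 3p - 326 ⇒ 1279 = 8p ⇒ p = 159.875, q = 153.625.
%Δp = (159.875 − 153) / 153 × 100 = +4.49%.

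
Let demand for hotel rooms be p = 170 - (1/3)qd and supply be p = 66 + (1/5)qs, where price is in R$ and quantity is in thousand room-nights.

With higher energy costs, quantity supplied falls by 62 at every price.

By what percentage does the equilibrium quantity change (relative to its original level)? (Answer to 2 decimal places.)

Solve the original market: 510 - 3p = 5p - 330, hence p = 105 and q = 195.
With the change applied: demand qd = 510 - 3p, supply qs = 5p - 392.
Equate the new curves: 510 - 3p = 5p - 392, giving 902 = 8p, p = 112.75, q = 171.75.
%Δq = (171.75 − 195) / 195 × 100 = -11.92%.

-11.92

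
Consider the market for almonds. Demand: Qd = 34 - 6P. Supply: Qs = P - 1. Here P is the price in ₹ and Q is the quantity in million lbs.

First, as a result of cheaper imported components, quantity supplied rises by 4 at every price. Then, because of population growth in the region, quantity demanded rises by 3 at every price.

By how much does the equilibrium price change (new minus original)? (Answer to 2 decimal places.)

Before the shock: 34 - 6P = P - 1 ⇒ 35 = 7P ⇒ P = 5, Q = 4.
The shock moves the curves to Qd = 37 - 6P and Qs = P + 3.
Equate the new curves: 37 - 6P = P + 3, giving 34 = 7P, P = 34/7 ≈ 4.8571, Q = 55/7 ≈ 7.8571.
ΔP = 4.8571 − 5 = -0.14.

-0.14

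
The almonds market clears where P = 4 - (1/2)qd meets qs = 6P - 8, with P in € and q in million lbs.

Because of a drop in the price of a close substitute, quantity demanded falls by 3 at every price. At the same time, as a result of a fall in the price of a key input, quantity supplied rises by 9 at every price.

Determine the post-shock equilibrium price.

Initially, 8 - 2P = 6P - 8, so 16 = 8P and P = 2, q = 4.
The new curves are qd = 5 - 2P (demand) and qs = 6P + 1 (supply).
New equilibrium: 5 - 2P = 6P + 1 ⇒ 4 = 8P ⇒ P = 0.5, q = 4.

0.5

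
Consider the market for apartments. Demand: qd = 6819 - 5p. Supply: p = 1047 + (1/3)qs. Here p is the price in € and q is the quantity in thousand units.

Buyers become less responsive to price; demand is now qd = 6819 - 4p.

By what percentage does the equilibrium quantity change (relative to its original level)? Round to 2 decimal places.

Before the shock: 6819 - 5p = 3p - 3141 ⇒ 9960 = 8p ⇒ p = 1245, q = 594.
The shock moves the curves to qd = 6819 - 4p and qs = 3p - 3141.
Setting them equal: 6819 - 4p = 3p - 3141 → 9960 = 7p, so p = 9960/7 ≈ 1422.8571 and q = 7893/7 ≈ 1127.5714.
%Δq = (1127.5714 − 594) / 594 × 100 = +89.83%.

+89.83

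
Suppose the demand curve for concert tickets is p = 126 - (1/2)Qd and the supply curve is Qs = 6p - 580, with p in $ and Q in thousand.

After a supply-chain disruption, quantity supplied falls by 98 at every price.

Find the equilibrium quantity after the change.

19.5

Initially, 252 - 2p = 6p - 580, so 832 = 8p and p = 104, Q = 44.
The shock moves the curves to Qd = 252 - 2p and Qs = 6p - 678.
Equate the new curves: 252 - 2p = 6p - 678, giving 930 = 8p, p = 116.25, Q = 19.5.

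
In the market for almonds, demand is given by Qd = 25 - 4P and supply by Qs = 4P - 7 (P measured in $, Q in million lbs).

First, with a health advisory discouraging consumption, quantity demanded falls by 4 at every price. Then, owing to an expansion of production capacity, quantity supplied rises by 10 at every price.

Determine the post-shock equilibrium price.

Initially, 25 - 4P = 4P - 7, so 32 = 8P and P = 4, Q = 9.
After the shift, demand is Qd = 21 - 4P and supply is Qs = 4P + 3.
Setting them equal: 21 - 4P = 4P + 3 → 18 = 8P, so P = 2.25 and Q = 12.

2.25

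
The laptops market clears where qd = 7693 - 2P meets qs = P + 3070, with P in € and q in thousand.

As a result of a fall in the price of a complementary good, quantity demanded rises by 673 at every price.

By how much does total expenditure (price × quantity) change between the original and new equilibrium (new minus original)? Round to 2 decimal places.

Initially, 7693 - 2P = P + 3070, so 4623 = 3P and P = 1541, q = 4611.
With the change applied: demand qd = 8366 - 2P, supply qs = P + 3070.
New equilibrium: 8366 - 2P = P + 3070 ⇒ 5296 = 3P ⇒ P = 5296/3 ≈ 1765.3333, q = 14506/3 ≈ 4835.3333.
Expenditure moves from 1541×4611 = 7105551 to 1765.3333×4835.3333 = 8535975.1111; change = +1430424.11.

+1430424.11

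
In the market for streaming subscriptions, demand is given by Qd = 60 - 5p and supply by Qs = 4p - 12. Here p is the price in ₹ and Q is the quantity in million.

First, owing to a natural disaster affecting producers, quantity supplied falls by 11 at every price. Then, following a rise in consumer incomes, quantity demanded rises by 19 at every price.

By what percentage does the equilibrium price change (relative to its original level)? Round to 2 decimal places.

Initially, 60 - 5p = 4p - 12, so 72 = 9p and p = 8, Q = 20.
The shock moves the curves to Qd = 79 - 5p and Qs = 4p - 23.
New equilibrium: 79 - 5p = 4p - 23 ⇒ 102 = 9p ⇒ p = 34/3 ≈ 11.3333, Q = 67/3 ≈ 22.3333.
%Δp = (11.3333 − 8) / 8 × 100 = +41.67%.

+41.67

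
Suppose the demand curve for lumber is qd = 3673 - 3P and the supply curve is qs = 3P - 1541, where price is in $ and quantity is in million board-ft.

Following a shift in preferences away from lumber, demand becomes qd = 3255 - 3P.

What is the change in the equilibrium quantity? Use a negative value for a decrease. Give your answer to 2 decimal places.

Solve the original market: 3673 - 3P = 3P - 1541, hence P = 869 and q = 1066.
The new curves are qd = 3255 - 3P (demand) and qs = 3P - 1541 (supply).
Clearing the new market: 3255 - 3P = 3P - 1541, so P = 2398/3 ≈ 799.3333 and q = 857.
Δq = 857 − 1066 = -209.00.

-209.00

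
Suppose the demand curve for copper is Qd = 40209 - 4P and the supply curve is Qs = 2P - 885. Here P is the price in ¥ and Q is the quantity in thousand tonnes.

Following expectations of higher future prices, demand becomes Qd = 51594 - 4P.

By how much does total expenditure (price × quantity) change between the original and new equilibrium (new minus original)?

Solve the original market: 40209 - 4P = 2P - 885, hence P = 6849 and Q = 12813.
With the change applied: demand Qd = 51594 - 4P, supply Qs = 2P - 885.
New equilibrium: 51594 - 4P = 2P - 885 ⇒ 52479 = 6P ⇒ P = 8746.5, Q = 16608.
Expenditure moves from 6849×12813 = 87756237 to 8746.5×16608 = 145261872; change = +57505635.

+57505635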